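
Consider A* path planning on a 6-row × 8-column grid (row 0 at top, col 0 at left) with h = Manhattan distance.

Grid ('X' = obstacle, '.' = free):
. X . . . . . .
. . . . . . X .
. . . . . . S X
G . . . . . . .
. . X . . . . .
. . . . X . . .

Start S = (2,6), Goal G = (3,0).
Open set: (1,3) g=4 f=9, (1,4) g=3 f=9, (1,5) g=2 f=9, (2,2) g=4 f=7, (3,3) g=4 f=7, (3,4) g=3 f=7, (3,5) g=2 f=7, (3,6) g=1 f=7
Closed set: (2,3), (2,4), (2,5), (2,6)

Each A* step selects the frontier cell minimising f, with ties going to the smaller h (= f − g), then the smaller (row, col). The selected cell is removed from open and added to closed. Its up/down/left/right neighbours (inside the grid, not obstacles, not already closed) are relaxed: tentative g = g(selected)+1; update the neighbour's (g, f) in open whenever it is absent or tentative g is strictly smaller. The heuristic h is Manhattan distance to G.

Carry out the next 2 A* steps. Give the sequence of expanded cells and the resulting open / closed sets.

step 1: expand (2,2) (f=7, h=3) → closed; open now [(1,2) g=5 f=9, (1,3) g=4 f=9, (1,4) g=3 f=9, (1,5) g=2 f=9, (2,1) g=5 f=7, (3,2) g=5 f=7, (3,3) g=4 f=7, (3,4) g=3 f=7, (3,5) g=2 f=7, (3,6) g=1 f=7]
step 2: expand (2,1) (f=7, h=2) → closed; open now [(1,1) g=6 f=9, (1,2) g=5 f=9, (1,3) g=4 f=9, (1,4) g=3 f=9, (1,5) g=2 f=9, (2,0) g=6 f=7, (3,1) g=6 f=7, (3,2) g=5 f=7, (3,3) g=4 f=7, (3,4) g=3 f=7, (3,5) g=2 f=7, (3,6) g=1 f=7]

order=[(2,2) → (2,1)]; open=[(1,1) g=6 f=9, (1,2) g=5 f=9, (1,3) g=4 f=9, (1,4) g=3 f=9, (1,5) g=2 f=9, (2,0) g=6 f=7, (3,1) g=6 f=7, (3,2) g=5 f=7, (3,3) g=4 f=7, (3,4) g=3 f=7, (3,5) g=2 f=7, (3,6) g=1 f=7]; closed=[(2,1), (2,2), (2,3), (2,4), (2,5), (2,6)]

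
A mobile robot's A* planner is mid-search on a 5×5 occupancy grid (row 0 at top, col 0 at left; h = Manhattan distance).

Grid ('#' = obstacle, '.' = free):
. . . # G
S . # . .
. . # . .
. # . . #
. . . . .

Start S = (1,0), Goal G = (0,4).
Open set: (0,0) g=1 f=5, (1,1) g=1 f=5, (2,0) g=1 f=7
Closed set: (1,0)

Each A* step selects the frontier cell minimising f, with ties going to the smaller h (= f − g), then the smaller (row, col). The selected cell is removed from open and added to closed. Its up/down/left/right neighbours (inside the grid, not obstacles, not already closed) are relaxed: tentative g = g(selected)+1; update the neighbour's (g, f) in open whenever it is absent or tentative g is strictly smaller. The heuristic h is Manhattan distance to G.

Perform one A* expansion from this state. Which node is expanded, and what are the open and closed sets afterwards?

step 1: expand (0,0) (f=5, h=4) → closed; open now [(0,1) g=2 f=5, (1,1) g=1 f=5, (2,0) g=1 f=7]

expanded=(0,0); open=[(0,1) g=2 f=5, (1,1) g=1 f=5, (2,0) g=1 f=7]; closed=[(0,0), (1,0)]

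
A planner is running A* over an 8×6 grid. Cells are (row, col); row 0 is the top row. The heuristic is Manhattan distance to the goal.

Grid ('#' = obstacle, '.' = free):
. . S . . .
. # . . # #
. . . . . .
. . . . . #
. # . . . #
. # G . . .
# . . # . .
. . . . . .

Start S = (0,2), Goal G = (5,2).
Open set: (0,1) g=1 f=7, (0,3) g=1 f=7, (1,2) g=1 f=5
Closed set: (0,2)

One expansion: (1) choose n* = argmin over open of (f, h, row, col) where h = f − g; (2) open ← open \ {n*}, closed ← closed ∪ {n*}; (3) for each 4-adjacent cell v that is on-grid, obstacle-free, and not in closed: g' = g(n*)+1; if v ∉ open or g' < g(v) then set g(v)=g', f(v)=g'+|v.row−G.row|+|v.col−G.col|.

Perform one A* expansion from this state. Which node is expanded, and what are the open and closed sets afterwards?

expanded=(1,2); open=[(0,1) g=1 f=7, (0,3) g=1 f=7, (1,3) g=2 f=7, (2,2) g=2 f=5]; closed=[(0,2), (1,2)]

step 1: expand (1,2) (f=5, h=4) → closed; open now [(0,1) g=1 f=7, (0,3) g=1 f=7, (1,3) g=2 f=7, (2,2) g=2 f=5]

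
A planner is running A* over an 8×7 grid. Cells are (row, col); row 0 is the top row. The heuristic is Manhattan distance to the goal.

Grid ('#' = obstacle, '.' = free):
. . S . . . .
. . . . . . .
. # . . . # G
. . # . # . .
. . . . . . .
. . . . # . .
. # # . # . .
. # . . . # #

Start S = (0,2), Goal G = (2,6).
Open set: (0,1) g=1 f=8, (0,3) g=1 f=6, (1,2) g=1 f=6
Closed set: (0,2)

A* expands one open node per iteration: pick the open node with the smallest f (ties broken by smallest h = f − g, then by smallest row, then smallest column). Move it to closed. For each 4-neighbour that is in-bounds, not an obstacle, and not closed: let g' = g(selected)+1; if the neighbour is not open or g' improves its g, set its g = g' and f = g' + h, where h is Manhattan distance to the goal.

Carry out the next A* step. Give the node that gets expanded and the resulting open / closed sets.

step 1: expand (0,3) (f=6, h=5) → closed; open now [(0,1) g=1 f=8, (0,4) g=2 f=6, (1,2) g=1 f=6, (1,3) g=2 f=6]

expanded=(0,3); open=[(0,1) g=1 f=8, (0,4) g=2 f=6, (1,2) g=1 f=6, (1,3) g=2 f=6]; closed=[(0,2), (0,3)]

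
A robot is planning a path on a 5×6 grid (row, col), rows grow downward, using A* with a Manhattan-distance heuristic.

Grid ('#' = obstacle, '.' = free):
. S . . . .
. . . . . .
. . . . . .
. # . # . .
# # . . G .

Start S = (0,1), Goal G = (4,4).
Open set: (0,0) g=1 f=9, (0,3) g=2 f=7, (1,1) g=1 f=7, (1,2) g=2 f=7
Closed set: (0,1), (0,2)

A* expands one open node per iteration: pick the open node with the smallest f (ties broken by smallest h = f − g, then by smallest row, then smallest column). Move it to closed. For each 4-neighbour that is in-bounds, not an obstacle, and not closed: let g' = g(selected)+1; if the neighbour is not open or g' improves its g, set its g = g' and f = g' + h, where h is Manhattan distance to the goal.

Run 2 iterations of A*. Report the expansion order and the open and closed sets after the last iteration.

order=[(0,3) → (0,4)]; open=[(0,0) g=1 f=9, (0,5) g=4 f=9, (1,1) g=1 f=7, (1,2) g=2 f=7, (1,3) g=3 f=7, (1,4) g=4 f=7]; closed=[(0,1), (0,2), (0,3), (0,4)]

step 1: expand (0,3) (f=7, h=5) → closed; open now [(0,0) g=1 f=9, (0,4) g=3 f=7, (1,1) g=1 f=7, (1,2) g=2 f=7, (1,3) g=3 f=7]
step 2: expand (0,4) (f=7, h=4) → closed; open now [(0,0) g=1 f=9, (0,5) g=4 f=9, (1,1) g=1 f=7, (1,2) g=2 f=7, (1,3) g=3 f=7, (1,4) g=4 f=7]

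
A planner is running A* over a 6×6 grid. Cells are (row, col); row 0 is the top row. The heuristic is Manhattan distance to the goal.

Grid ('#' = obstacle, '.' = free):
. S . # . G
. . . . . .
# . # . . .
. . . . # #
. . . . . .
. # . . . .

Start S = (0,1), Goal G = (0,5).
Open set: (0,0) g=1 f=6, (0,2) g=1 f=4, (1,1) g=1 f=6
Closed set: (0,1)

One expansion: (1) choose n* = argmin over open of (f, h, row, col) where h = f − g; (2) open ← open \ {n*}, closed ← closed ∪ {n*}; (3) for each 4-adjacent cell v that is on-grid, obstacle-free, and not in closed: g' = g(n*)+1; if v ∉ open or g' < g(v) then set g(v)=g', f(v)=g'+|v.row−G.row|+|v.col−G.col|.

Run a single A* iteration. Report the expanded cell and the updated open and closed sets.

expanded=(0,2); open=[(0,0) g=1 f=6, (1,1) g=1 f=6, (1,2) g=2 f=6]; closed=[(0,1), (0,2)]

step 1: expand (0,2) (f=4, h=3) → closed; open now [(0,0) g=1 f=6, (1,1) g=1 f=6, (1,2) g=2 f=6]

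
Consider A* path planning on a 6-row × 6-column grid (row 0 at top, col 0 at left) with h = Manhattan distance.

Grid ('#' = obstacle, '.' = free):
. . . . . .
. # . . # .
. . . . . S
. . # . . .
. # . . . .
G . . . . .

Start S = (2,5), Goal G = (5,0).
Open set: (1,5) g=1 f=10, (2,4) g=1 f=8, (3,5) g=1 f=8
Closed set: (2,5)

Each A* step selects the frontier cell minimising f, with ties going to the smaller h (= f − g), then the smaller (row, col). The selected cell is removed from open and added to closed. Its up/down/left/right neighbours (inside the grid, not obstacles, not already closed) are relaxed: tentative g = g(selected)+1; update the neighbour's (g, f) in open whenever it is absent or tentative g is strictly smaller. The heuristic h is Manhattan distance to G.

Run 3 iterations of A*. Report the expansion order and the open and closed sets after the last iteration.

step 1: expand (2,4) (f=8, h=7) → closed; open now [(1,5) g=1 f=10, (2,3) g=2 f=8, (3,4) g=2 f=8, (3,5) g=1 f=8]
step 2: expand (2,3) (f=8, h=6) → closed; open now [(1,3) g=3 f=10, (1,5) g=1 f=10, (2,2) g=3 f=8, (3,3) g=3 f=8, (3,4) g=2 f=8, (3,5) g=1 f=8]
step 3: expand (2,2) (f=8, h=5) → closed; open now [(1,2) g=4 f=10, (1,3) g=3 f=10, (1,5) g=1 f=10, (2,1) g=4 f=8, (3,3) g=3 f=8, (3,4) g=2 f=8, (3,5) g=1 f=8]

order=[(2,4) → (2,3) → (2,2)]; open=[(1,2) g=4 f=10, (1,3) g=3 f=10, (1,5) g=1 f=10, (2,1) g=4 f=8, (3,3) g=3 f=8, (3,4) g=2 f=8, (3,5) g=1 f=8]; closed=[(2,2), (2,3), (2,4), (2,5)]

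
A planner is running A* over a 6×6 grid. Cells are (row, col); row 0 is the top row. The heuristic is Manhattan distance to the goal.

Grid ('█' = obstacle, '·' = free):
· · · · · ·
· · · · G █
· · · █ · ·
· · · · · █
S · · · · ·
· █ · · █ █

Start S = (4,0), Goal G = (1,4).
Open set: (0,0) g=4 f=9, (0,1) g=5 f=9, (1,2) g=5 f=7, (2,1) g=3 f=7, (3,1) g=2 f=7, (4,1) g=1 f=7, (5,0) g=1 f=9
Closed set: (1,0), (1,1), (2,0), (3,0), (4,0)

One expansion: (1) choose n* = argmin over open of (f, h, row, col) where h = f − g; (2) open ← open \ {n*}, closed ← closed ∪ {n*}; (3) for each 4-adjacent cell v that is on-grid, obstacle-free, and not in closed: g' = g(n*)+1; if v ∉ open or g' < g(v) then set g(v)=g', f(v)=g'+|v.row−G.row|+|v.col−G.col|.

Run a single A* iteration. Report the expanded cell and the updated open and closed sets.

expanded=(1,2); open=[(0,0) g=4 f=9, (0,1) g=5 f=9, (0,2) g=6 f=9, (1,3) g=6 f=7, (2,1) g=3 f=7, (2,2) g=6 f=9, (3,1) g=2 f=7, (4,1) g=1 f=7, (5,0) g=1 f=9]; closed=[(1,0), (1,1), (1,2), (2,0), (3,0), (4,0)]

step 1: expand (1,2) (f=7, h=2) → closed; open now [(0,0) g=4 f=9, (0,1) g=5 f=9, (0,2) g=6 f=9, (1,3) g=6 f=7, (2,1) g=3 f=7, (2,2) g=6 f=9, (3,1) g=2 f=7, (4,1) g=1 f=7, (5,0) g=1 f=9]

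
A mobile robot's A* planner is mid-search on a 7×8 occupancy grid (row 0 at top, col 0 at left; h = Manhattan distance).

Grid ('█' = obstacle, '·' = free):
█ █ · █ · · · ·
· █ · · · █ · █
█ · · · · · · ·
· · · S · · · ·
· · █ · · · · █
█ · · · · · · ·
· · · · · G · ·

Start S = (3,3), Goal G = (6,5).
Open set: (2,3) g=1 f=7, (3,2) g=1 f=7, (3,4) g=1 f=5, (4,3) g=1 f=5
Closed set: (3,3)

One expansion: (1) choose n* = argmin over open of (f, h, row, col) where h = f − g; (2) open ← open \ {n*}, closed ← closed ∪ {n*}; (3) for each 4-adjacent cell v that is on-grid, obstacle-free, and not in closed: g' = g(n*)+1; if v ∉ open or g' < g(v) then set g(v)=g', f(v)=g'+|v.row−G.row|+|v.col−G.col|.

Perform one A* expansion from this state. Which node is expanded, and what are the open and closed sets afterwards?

expanded=(3,4); open=[(2,3) g=1 f=7, (2,4) g=2 f=7, (3,2) g=1 f=7, (3,5) g=2 f=5, (4,3) g=1 f=5, (4,4) g=2 f=5]; closed=[(3,3), (3,4)]

step 1: expand (3,4) (f=5, h=4) → closed; open now [(2,3) g=1 f=7, (2,4) g=2 f=7, (3,2) g=1 f=7, (3,5) g=2 f=5, (4,3) g=1 f=5, (4,4) g=2 f=5]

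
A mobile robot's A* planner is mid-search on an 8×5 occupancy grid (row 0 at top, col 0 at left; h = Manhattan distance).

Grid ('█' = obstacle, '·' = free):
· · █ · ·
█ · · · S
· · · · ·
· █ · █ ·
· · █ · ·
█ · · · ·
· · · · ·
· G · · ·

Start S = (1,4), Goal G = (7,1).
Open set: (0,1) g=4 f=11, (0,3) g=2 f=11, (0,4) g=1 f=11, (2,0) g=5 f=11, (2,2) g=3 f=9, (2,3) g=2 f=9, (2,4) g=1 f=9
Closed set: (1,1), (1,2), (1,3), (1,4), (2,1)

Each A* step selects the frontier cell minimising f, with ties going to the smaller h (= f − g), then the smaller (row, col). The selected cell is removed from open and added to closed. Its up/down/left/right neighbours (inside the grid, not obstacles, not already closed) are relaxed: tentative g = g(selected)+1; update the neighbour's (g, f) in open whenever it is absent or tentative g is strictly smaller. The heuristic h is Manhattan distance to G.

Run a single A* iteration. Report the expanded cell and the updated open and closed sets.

step 1: expand (2,2) (f=9, h=6) → closed; open now [(0,1) g=4 f=11, (0,3) g=2 f=11, (0,4) g=1 f=11, (2,0) g=5 f=11, (2,3) g=2 f=9, (2,4) g=1 f=9, (3,2) g=4 f=9]

expanded=(2,2); open=[(0,1) g=4 f=11, (0,3) g=2 f=11, (0,4) g=1 f=11, (2,0) g=5 f=11, (2,3) g=2 f=9, (2,4) g=1 f=9, (3,2) g=4 f=9]; closed=[(1,1), (1,2), (1,3), (1,4), (2,1), (2,2)]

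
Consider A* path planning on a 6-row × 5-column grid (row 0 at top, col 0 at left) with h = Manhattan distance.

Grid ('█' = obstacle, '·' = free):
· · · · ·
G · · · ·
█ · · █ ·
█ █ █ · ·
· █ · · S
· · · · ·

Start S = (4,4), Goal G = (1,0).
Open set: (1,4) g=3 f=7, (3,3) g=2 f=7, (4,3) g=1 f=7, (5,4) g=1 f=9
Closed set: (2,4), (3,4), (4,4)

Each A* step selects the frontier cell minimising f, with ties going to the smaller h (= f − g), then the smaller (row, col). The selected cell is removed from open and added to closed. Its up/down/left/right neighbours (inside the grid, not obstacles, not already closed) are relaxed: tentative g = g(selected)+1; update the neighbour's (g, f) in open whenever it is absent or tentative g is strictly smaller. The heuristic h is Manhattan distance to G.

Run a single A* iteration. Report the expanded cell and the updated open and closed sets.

step 1: expand (1,4) (f=7, h=4) → closed; open now [(0,4) g=4 f=9, (1,3) g=4 f=7, (3,3) g=2 f=7, (4,3) g=1 f=7, (5,4) g=1 f=9]

expanded=(1,4); open=[(0,4) g=4 f=9, (1,3) g=4 f=7, (3,3) g=2 f=7, (4,3) g=1 f=7, (5,4) g=1 f=9]; closed=[(1,4), (2,4), (3,4), (4,4)]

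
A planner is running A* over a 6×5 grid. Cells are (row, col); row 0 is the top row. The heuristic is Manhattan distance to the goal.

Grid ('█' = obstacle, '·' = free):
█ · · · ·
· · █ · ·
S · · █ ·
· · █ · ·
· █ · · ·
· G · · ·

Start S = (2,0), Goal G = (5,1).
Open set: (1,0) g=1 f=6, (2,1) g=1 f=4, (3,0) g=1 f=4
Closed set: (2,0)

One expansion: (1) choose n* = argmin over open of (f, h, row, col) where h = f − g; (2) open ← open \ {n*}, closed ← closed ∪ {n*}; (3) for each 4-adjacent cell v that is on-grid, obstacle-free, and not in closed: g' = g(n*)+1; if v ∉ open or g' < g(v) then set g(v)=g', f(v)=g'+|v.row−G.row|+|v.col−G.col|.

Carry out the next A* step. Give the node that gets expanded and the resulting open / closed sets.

expanded=(2,1); open=[(1,0) g=1 f=6, (1,1) g=2 f=6, (2,2) g=2 f=6, (3,0) g=1 f=4, (3,1) g=2 f=4]; closed=[(2,0), (2,1)]

step 1: expand (2,1) (f=4, h=3) → closed; open now [(1,0) g=1 f=6, (1,1) g=2 f=6, (2,2) g=2 f=6, (3,0) g=1 f=4, (3,1) g=2 f=4]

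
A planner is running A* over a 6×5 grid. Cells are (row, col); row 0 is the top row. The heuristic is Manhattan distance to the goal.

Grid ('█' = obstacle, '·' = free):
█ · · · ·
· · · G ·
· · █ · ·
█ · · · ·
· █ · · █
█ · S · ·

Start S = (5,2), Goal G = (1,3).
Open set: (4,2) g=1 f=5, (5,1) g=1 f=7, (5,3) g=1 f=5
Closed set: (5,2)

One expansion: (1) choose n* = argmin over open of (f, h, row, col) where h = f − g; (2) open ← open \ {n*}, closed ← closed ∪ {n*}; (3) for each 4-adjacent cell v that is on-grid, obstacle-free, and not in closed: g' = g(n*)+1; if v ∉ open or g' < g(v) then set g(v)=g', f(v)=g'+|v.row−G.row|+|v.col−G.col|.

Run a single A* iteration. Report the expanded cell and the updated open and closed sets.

step 1: expand (4,2) (f=5, h=4) → closed; open now [(3,2) g=2 f=5, (4,3) g=2 f=5, (5,1) g=1 f=7, (5,3) g=1 f=5]

expanded=(4,2); open=[(3,2) g=2 f=5, (4,3) g=2 f=5, (5,1) g=1 f=7, (5,3) g=1 f=5]; closed=[(4,2), (5,2)]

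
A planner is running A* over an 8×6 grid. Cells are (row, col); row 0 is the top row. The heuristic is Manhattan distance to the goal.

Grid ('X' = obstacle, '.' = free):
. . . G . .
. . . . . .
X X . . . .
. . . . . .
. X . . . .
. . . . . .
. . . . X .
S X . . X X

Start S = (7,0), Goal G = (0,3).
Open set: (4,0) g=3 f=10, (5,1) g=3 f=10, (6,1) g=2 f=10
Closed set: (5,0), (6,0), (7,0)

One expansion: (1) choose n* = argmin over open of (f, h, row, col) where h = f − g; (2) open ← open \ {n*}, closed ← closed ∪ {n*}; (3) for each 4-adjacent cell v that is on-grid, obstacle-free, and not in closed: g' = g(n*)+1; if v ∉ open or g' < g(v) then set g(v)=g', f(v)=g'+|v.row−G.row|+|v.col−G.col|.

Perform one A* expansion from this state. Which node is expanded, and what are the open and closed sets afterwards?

expanded=(4,0); open=[(3,0) g=4 f=10, (5,1) g=3 f=10, (6,1) g=2 f=10]; closed=[(4,0), (5,0), (6,0), (7,0)]

step 1: expand (4,0) (f=10, h=7) → closed; open now [(3,0) g=4 f=10, (5,1) g=3 f=10, (6,1) g=2 f=10]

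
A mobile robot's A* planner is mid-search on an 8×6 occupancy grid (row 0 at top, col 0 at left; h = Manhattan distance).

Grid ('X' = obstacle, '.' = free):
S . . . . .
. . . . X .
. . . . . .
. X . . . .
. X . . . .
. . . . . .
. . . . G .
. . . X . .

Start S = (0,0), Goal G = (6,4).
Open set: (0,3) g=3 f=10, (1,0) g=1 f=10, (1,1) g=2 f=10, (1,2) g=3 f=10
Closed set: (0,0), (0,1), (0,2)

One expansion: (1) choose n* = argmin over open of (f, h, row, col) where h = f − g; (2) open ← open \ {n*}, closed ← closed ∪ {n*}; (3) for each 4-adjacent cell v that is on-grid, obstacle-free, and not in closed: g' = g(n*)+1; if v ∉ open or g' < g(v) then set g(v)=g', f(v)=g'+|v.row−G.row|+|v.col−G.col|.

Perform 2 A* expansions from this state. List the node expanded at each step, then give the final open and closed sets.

order=[(0,3) → (0,4)]; open=[(0,5) g=5 f=12, (1,0) g=1 f=10, (1,1) g=2 f=10, (1,2) g=3 f=10, (1,3) g=4 f=10]; closed=[(0,0), (0,1), (0,2), (0,3), (0,4)]

step 1: expand (0,3) (f=10, h=7) → closed; open now [(0,4) g=4 f=10, (1,0) g=1 f=10, (1,1) g=2 f=10, (1,2) g=3 f=10, (1,3) g=4 f=10]
step 2: expand (0,4) (f=10, h=6) → closed; open now [(0,5) g=5 f=12, (1,0) g=1 f=10, (1,1) g=2 f=10, (1,2) g=3 f=10, (1,3) g=4 f=10]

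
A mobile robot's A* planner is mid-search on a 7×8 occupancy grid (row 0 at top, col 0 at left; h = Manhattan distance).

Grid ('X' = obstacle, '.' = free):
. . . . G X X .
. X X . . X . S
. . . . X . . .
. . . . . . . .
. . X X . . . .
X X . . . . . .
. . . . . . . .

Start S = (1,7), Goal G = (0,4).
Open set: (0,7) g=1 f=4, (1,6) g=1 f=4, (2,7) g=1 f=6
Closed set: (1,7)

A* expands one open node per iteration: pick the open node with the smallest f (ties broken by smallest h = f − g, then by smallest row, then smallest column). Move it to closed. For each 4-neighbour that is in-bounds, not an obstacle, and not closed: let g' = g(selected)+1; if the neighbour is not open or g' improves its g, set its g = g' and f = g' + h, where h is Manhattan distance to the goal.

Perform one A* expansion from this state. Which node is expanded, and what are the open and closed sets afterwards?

step 1: expand (0,7) (f=4, h=3) → closed; open now [(1,6) g=1 f=4, (2,7) g=1 f=6]

expanded=(0,7); open=[(1,6) g=1 f=4, (2,7) g=1 f=6]; closed=[(0,7), (1,7)]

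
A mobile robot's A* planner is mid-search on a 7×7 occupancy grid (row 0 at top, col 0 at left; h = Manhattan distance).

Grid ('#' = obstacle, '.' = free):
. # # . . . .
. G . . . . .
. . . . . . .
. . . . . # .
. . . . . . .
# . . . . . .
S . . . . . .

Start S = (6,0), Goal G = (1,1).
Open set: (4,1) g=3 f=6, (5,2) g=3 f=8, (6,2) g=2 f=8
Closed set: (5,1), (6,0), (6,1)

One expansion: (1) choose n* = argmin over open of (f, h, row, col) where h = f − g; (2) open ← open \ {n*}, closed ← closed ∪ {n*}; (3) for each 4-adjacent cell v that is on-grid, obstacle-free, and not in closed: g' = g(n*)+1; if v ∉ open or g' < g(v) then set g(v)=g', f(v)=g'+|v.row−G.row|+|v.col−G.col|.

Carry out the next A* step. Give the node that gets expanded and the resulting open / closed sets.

expanded=(4,1); open=[(3,1) g=4 f=6, (4,0) g=4 f=8, (4,2) g=4 f=8, (5,2) g=3 f=8, (6,2) g=2 f=8]; closed=[(4,1), (5,1), (6,0), (6,1)]

step 1: expand (4,1) (f=6, h=3) → closed; open now [(3,1) g=4 f=6, (4,0) g=4 f=8, (4,2) g=4 f=8, (5,2) g=3 f=8, (6,2) g=2 f=8]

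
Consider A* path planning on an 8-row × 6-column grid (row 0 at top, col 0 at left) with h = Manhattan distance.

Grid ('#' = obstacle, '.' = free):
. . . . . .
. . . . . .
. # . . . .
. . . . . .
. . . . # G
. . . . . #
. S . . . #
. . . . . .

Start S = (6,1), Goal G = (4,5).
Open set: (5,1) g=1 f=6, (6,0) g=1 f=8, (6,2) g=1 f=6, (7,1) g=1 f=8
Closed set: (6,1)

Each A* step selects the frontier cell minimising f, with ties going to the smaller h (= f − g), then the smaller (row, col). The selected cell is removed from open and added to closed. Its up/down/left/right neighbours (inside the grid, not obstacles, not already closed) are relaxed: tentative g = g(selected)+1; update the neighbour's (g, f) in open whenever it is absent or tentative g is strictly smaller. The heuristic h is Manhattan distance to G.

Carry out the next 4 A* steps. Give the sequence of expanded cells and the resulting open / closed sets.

order=[(5,1) → (4,1) → (4,2) → (4,3)]; open=[(3,1) g=3 f=8, (3,2) g=4 f=8, (3,3) g=5 f=8, (4,0) g=3 f=8, (5,0) g=2 f=8, (5,2) g=2 f=6, (5,3) g=5 f=8, (6,0) g=1 f=8, (6,2) g=1 f=6, (7,1) g=1 f=8]; closed=[(4,1), (4,2), (4,3), (5,1), (6,1)]

step 1: expand (5,1) (f=6, h=5) → closed; open now [(4,1) g=2 f=6, (5,0) g=2 f=8, (5,2) g=2 f=6, (6,0) g=1 f=8, (6,2) g=1 f=6, (7,1) g=1 f=8]
step 2: expand (4,1) (f=6, h=4) → closed; open now [(3,1) g=3 f=8, (4,0) g=3 f=8, (4,2) g=3 f=6, (5,0) g=2 f=8, (5,2) g=2 f=6, (6,0) g=1 f=8, (6,2) g=1 f=6, (7,1) g=1 f=8]
step 3: expand (4,2) (f=6, h=3) → closed; open now [(3,1) g=3 f=8, (3,2) g=4 f=8, (4,0) g=3 f=8, (4,3) g=4 f=6, (5,0) g=2 f=8, (5,2) g=2 f=6, (6,0) g=1 f=8, (6,2) g=1 f=6, (7,1) g=1 f=8]
step 4: expand (4,3) (f=6, h=2) → closed; open now [(3,1) g=3 f=8, (3,2) g=4 f=8, (3,3) g=5 f=8, (4,0) g=3 f=8, (5,0) g=2 f=8, (5,2) g=2 f=6, (5,3) g=5 f=8, (6,0) g=1 f=8, (6,2) g=1 f=6, (7,1) g=1 f=8]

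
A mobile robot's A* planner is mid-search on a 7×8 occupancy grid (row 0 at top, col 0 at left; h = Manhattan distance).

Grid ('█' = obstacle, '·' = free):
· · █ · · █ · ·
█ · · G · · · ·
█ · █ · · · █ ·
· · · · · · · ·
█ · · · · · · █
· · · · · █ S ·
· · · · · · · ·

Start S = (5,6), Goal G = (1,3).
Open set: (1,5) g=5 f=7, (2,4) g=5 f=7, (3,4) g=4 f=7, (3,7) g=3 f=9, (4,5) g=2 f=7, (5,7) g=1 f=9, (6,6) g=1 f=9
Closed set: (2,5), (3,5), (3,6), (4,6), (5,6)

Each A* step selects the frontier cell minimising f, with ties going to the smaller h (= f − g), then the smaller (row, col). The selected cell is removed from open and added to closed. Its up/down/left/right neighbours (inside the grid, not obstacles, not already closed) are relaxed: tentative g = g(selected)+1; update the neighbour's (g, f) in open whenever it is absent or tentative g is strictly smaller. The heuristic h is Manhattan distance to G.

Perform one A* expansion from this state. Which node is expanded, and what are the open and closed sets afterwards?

expanded=(1,5); open=[(1,4) g=6 f=7, (1,6) g=6 f=9, (2,4) g=5 f=7, (3,4) g=4 f=7, (3,7) g=3 f=9, (4,5) g=2 f=7, (5,7) g=1 f=9, (6,6) g=1 f=9]; closed=[(1,5), (2,5), (3,5), (3,6), (4,6), (5,6)]

step 1: expand (1,5) (f=7, h=2) → closed; open now [(1,4) g=6 f=7, (1,6) g=6 f=9, (2,4) g=5 f=7, (3,4) g=4 f=7, (3,7) g=3 f=9, (4,5) g=2 f=7, (5,7) g=1 f=9, (6,6) g=1 f=9]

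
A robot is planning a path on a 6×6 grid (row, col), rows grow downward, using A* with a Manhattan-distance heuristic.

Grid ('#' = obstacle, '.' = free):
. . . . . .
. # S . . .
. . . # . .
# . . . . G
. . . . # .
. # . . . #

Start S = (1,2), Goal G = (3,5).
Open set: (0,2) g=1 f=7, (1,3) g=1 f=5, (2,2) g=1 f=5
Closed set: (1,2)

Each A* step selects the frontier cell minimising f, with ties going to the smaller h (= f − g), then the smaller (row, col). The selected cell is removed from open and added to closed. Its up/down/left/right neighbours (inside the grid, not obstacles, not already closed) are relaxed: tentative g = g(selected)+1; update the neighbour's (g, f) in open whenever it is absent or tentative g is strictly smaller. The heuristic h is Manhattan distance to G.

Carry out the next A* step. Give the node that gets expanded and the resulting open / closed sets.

expanded=(1,3); open=[(0,2) g=1 f=7, (0,3) g=2 f=7, (1,4) g=2 f=5, (2,2) g=1 f=5]; closed=[(1,2), (1,3)]

step 1: expand (1,3) (f=5, h=4) → closed; open now [(0,2) g=1 f=7, (0,3) g=2 f=7, (1,4) g=2 f=5, (2,2) g=1 f=5]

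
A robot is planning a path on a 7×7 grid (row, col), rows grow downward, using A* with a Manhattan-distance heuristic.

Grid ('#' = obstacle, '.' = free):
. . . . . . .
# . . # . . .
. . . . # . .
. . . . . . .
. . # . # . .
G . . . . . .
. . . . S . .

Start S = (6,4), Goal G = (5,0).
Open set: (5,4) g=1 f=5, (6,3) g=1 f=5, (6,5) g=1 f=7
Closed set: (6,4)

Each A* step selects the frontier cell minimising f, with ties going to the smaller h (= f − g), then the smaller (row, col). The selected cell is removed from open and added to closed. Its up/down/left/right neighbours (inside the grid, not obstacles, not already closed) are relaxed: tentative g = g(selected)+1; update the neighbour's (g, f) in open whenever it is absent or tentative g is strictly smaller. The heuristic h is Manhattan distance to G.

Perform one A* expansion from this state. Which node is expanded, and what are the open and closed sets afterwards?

step 1: expand (5,4) (f=5, h=4) → closed; open now [(5,3) g=2 f=5, (5,5) g=2 f=7, (6,3) g=1 f=5, (6,5) g=1 f=7]

expanded=(5,4); open=[(5,3) g=2 f=5, (5,5) g=2 f=7, (6,3) g=1 f=5, (6,5) g=1 f=7]; closed=[(5,4), (6,4)]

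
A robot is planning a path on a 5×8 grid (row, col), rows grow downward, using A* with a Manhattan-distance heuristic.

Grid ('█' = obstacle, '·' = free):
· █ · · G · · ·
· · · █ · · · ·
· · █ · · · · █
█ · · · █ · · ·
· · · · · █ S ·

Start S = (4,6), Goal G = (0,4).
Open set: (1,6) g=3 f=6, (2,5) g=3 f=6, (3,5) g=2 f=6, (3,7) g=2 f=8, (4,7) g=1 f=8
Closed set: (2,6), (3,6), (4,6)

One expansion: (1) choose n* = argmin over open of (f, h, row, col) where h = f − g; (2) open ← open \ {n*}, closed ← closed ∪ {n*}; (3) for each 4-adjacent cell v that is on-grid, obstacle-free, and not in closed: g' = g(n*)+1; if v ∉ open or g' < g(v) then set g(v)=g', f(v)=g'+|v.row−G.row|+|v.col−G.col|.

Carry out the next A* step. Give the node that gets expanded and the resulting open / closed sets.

expanded=(1,6); open=[(0,6) g=4 f=6, (1,5) g=4 f=6, (1,7) g=4 f=8, (2,5) g=3 f=6, (3,5) g=2 f=6, (3,7) g=2 f=8, (4,7) g=1 f=8]; closed=[(1,6), (2,6), (3,6), (4,6)]

step 1: expand (1,6) (f=6, h=3) → closed; open now [(0,6) g=4 f=6, (1,5) g=4 f=6, (1,7) g=4 f=8, (2,5) g=3 f=6, (3,5) g=2 f=6, (3,7) g=2 f=8, (4,7) g=1 f=8]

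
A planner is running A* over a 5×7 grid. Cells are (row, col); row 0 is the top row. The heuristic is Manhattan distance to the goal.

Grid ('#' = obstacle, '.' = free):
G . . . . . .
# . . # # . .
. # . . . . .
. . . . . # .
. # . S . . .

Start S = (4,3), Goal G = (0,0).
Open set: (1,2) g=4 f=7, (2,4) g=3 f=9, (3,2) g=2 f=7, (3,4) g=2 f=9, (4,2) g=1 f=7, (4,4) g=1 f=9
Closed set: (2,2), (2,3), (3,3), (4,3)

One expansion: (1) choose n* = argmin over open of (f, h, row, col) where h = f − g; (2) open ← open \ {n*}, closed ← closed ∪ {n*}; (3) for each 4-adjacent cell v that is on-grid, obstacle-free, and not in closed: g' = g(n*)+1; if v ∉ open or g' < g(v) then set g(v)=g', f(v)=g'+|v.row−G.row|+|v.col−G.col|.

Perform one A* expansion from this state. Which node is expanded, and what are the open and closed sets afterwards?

step 1: expand (1,2) (f=7, h=3) → closed; open now [(0,2) g=5 f=7, (1,1) g=5 f=7, (2,4) g=3 f=9, (3,2) g=2 f=7, (3,4) g=2 f=9, (4,2) g=1 f=7, (4,4) g=1 f=9]

expanded=(1,2); open=[(0,2) g=5 f=7, (1,1) g=5 f=7, (2,4) g=3 f=9, (3,2) g=2 f=7, (3,4) g=2 f=9, (4,2) g=1 f=7, (4,4) g=1 f=9]; closed=[(1,2), (2,2), (2,3), (3,3), (4,3)]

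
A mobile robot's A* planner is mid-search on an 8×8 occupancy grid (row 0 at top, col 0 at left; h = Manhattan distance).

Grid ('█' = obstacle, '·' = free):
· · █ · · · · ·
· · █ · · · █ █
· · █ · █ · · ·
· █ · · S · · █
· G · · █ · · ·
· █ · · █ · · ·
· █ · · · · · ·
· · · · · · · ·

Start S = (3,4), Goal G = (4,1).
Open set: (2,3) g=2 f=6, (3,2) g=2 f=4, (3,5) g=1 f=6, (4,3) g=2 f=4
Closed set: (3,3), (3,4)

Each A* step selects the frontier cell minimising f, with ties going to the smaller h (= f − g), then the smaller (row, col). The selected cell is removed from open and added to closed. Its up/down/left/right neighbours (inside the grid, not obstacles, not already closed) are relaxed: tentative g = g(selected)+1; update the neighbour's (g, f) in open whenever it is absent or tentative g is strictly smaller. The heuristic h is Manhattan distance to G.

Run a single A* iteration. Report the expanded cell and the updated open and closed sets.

step 1: expand (3,2) (f=4, h=2) → closed; open now [(2,3) g=2 f=6, (3,5) g=1 f=6, (4,2) g=3 f=4, (4,3) g=2 f=4]

expanded=(3,2); open=[(2,3) g=2 f=6, (3,5) g=1 f=6, (4,2) g=3 f=4, (4,3) g=2 f=4]; closed=[(3,2), (3,3), (3,4)]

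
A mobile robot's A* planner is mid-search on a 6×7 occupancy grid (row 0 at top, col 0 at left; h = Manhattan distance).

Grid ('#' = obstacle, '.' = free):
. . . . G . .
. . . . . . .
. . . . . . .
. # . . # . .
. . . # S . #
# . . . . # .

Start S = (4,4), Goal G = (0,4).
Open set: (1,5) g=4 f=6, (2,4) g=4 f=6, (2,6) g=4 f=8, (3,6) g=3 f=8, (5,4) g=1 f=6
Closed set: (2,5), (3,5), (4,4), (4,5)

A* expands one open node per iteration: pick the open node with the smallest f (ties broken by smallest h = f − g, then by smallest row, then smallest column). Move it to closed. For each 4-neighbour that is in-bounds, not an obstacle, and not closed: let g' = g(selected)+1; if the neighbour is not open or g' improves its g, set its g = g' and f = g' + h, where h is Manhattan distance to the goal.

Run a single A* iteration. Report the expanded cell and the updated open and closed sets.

expanded=(1,5); open=[(0,5) g=5 f=6, (1,4) g=5 f=6, (1,6) g=5 f=8, (2,4) g=4 f=6, (2,6) g=4 f=8, (3,6) g=3 f=8, (5,4) g=1 f=6]; closed=[(1,5), (2,5), (3,5), (4,4), (4,5)]

step 1: expand (1,5) (f=6, h=2) → closed; open now [(0,5) g=5 f=6, (1,4) g=5 f=6, (1,6) g=5 f=8, (2,4) g=4 f=6, (2,6) g=4 f=8, (3,6) g=3 f=8, (5,4) g=1 f=6]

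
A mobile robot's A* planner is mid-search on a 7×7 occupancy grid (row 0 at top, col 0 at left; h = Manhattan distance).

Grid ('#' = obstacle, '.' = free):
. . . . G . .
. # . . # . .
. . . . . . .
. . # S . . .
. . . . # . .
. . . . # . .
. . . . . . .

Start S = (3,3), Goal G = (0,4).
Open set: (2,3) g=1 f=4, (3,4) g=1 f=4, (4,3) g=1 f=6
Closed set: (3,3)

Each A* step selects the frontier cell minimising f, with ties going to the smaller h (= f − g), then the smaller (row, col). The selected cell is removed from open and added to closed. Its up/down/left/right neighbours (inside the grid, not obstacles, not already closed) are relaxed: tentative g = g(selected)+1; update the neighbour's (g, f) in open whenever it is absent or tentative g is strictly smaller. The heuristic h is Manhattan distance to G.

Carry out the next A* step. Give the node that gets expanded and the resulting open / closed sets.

step 1: expand (2,3) (f=4, h=3) → closed; open now [(1,3) g=2 f=4, (2,2) g=2 f=6, (2,4) g=2 f=4, (3,4) g=1 f=4, (4,3) g=1 f=6]

expanded=(2,3); open=[(1,3) g=2 f=4, (2,2) g=2 f=6, (2,4) g=2 f=4, (3,4) g=1 f=4, (4,3) g=1 f=6]; closed=[(2,3), (3,3)]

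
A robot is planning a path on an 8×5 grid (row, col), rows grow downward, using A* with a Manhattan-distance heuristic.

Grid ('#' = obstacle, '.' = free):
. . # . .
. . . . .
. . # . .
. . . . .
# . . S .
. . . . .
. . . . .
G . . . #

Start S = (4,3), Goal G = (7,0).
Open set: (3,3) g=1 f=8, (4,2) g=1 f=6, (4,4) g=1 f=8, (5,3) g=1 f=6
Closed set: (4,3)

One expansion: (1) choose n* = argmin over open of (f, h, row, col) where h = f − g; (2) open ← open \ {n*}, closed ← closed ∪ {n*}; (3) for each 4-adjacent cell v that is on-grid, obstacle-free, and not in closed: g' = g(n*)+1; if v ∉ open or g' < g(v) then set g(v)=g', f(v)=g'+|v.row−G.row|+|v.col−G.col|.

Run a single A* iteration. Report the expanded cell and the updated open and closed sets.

step 1: expand (4,2) (f=6, h=5) → closed; open now [(3,2) g=2 f=8, (3,3) g=1 f=8, (4,1) g=2 f=6, (4,4) g=1 f=8, (5,2) g=2 f=6, (5,3) g=1 f=6]

expanded=(4,2); open=[(3,2) g=2 f=8, (3,3) g=1 f=8, (4,1) g=2 f=6, (4,4) g=1 f=8, (5,2) g=2 f=6, (5,3) g=1 f=6]; closed=[(4,2), (4,3)]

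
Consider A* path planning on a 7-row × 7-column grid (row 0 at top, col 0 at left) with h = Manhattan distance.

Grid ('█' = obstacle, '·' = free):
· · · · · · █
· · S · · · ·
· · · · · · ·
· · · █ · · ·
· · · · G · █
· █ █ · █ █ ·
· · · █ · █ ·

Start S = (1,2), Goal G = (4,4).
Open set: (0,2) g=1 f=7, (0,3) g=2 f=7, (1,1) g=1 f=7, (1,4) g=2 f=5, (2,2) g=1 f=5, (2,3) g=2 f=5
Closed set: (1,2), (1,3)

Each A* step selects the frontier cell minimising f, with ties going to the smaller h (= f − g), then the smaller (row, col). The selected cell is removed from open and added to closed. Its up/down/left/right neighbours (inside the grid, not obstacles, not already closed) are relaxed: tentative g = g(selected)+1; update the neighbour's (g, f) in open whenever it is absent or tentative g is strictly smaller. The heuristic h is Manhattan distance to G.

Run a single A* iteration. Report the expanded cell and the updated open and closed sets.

step 1: expand (1,4) (f=5, h=3) → closed; open now [(0,2) g=1 f=7, (0,3) g=2 f=7, (0,4) g=3 f=7, (1,1) g=1 f=7, (1,5) g=3 f=7, (2,2) g=1 f=5, (2,3) g=2 f=5, (2,4) g=3 f=5]

expanded=(1,4); open=[(0,2) g=1 f=7, (0,3) g=2 f=7, (0,4) g=3 f=7, (1,1) g=1 f=7, (1,5) g=3 f=7, (2,2) g=1 f=5, (2,3) g=2 f=5, (2,4) g=3 f=5]; closed=[(1,2), (1,3), (1,4)]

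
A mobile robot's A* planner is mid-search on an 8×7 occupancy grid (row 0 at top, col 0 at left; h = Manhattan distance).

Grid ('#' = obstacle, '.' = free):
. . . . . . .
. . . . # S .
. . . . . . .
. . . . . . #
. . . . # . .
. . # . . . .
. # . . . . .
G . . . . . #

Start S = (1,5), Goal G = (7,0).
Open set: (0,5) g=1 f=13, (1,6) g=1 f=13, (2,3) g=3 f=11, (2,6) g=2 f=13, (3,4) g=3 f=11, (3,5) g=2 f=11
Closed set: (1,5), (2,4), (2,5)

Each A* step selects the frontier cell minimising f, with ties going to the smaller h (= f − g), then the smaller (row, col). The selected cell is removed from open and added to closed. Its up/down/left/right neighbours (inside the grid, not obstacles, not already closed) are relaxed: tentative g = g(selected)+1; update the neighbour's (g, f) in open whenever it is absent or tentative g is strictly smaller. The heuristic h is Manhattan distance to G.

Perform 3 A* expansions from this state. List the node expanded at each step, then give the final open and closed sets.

step 1: expand (2,3) (f=11, h=8) → closed; open now [(0,5) g=1 f=13, (1,3) g=4 f=13, (1,6) g=1 f=13, (2,2) g=4 f=11, (2,6) g=2 f=13, (3,3) g=4 f=11, (3,4) g=3 f=11, (3,5) g=2 f=11]
step 2: expand (2,2) (f=11, h=7) → closed; open now [(0,5) g=1 f=13, (1,2) g=5 f=13, (1,3) g=4 f=13, (1,6) g=1 f=13, (2,1) g=5 f=11, (2,6) g=2 f=13, (3,2) g=5 f=11, (3,3) g=4 f=11, (3,4) g=3 f=11, (3,5) g=2 f=11]
step 3: expand (2,1) (f=11, h=6) → closed; open now [(0,5) g=1 f=13, (1,1) g=6 f=13, (1,2) g=5 f=13, (1,3) g=4 f=13, (1,6) g=1 f=13, (2,0) g=6 f=11, (2,6) g=2 f=13, (3,1) g=6 f=11, (3,2) g=5 f=11, (3,3) g=4 f=11, (3,4) g=3 f=11, (3,5) g=2 f=11]

order=[(2,3) → (2,2) → (2,1)]; open=[(0,5) g=1 f=13, (1,1) g=6 f=13, (1,2) g=5 f=13, (1,3) g=4 f=13, (1,6) g=1 f=13, (2,0) g=6 f=11, (2,6) g=2 f=13, (3,1) g=6 f=11, (3,2) g=5 f=11, (3,3) g=4 f=11, (3,4) g=3 f=11, (3,5) g=2 f=11]; closed=[(1,5), (2,1), (2,2), (2,3), (2,4), (2,5)]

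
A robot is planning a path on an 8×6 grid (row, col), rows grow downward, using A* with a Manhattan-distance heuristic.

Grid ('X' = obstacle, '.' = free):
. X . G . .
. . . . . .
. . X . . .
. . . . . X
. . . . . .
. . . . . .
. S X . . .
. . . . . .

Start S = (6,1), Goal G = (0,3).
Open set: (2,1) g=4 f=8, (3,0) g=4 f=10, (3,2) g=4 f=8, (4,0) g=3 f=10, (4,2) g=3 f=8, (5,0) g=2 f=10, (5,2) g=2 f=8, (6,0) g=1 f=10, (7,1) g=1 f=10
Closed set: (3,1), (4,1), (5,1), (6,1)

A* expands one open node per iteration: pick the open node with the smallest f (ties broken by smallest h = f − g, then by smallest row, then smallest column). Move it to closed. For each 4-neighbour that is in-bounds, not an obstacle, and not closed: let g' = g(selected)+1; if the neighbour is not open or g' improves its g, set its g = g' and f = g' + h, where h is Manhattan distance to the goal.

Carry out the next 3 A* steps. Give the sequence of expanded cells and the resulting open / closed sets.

step 1: expand (2,1) (f=8, h=4) → closed; open now [(1,1) g=5 f=8, (2,0) g=5 f=10, (3,0) g=4 f=10, (3,2) g=4 f=8, (4,0) g=3 f=10, (4,2) g=3 f=8, (5,0) g=2 f=10, (5,2) g=2 f=8, (6,0) g=1 f=10, (7,1) g=1 f=10]
step 2: expand (1,1) (f=8, h=3) → closed; open now [(1,0) g=6 f=10, (1,2) g=6 f=8, (2,0) g=5 f=10, (3,0) g=4 f=10, (3,2) g=4 f=8, (4,0) g=3 f=10, (4,2) g=3 f=8, (5,0) g=2 f=10, (5,2) g=2 f=8, (6,0) g=1 f=10, (7,1) g=1 f=10]
step 3: expand (1,2) (f=8, h=2) → closed; open now [(0,2) g=7 f=8, (1,0) g=6 f=10, (1,3) g=7 f=8, (2,0) g=5 f=10, (3,0) g=4 f=10, (3,2) g=4 f=8, (4,0) g=3 f=10, (4,2) g=3 f=8, (5,0) g=2 f=10, (5,2) g=2 f=8, (6,0) g=1 f=10, (7,1) g=1 f=10]

order=[(2,1) → (1,1) → (1,2)]; open=[(0,2) g=7 f=8, (1,0) g=6 f=10, (1,3) g=7 f=8, (2,0) g=5 f=10, (3,0) g=4 f=10, (3,2) g=4 f=8, (4,0) g=3 f=10, (4,2) g=3 f=8, (5,0) g=2 f=10, (5,2) g=2 f=8, (6,0) g=1 f=10, (7,1) g=1 f=10]; closed=[(1,1), (1,2), (2,1), (3,1), (4,1), (5,1), (6,1)]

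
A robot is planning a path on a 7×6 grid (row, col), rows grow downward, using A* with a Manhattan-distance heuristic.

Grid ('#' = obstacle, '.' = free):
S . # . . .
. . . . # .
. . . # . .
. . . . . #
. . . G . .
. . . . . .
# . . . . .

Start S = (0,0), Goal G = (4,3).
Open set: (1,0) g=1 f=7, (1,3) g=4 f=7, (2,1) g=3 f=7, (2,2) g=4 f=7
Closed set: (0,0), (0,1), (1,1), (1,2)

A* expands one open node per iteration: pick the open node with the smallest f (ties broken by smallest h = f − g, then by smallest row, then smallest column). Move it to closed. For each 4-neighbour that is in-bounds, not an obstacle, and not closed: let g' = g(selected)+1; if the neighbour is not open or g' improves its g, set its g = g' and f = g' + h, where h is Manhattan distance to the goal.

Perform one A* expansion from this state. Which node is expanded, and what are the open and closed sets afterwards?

step 1: expand (1,3) (f=7, h=3) → closed; open now [(0,3) g=5 f=9, (1,0) g=1 f=7, (2,1) g=3 f=7, (2,2) g=4 f=7]

expanded=(1,3); open=[(0,3) g=5 f=9, (1,0) g=1 f=7, (2,1) g=3 f=7, (2,2) g=4 f=7]; closed=[(0,0), (0,1), (1,1), (1,2), (1,3)]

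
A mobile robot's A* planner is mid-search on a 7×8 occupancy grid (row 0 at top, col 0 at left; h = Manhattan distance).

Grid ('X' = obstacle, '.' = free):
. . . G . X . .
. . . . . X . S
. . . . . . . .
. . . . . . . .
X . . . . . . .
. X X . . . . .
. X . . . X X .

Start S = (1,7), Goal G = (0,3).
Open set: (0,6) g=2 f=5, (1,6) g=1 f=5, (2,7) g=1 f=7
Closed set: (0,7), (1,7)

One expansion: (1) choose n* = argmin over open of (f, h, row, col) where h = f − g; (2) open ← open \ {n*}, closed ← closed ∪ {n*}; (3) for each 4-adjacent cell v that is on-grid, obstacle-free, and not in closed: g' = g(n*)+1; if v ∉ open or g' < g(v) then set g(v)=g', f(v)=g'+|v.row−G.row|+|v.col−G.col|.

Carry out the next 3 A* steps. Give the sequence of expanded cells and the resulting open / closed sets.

order=[(0,6) → (1,6) → (2,6)]; open=[(2,5) g=3 f=7, (2,7) g=1 f=7, (3,6) g=3 f=9]; closed=[(0,6), (0,7), (1,6), (1,7), (2,6)]

step 1: expand (0,6) (f=5, h=3) → closed; open now [(1,6) g=1 f=5, (2,7) g=1 f=7]
step 2: expand (1,6) (f=5, h=4) → closed; open now [(2,6) g=2 f=7, (2,7) g=1 f=7]
step 3: expand (2,6) (f=7, h=5) → closed; open now [(2,5) g=3 f=7, (2,7) g=1 f=7, (3,6) g=3 f=9]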